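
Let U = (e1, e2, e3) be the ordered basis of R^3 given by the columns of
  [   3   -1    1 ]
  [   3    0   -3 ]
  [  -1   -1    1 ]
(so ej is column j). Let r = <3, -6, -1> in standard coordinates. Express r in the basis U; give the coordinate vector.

We seek scalars with c_1 e1 + ... + c_3 e3 = r; equivalently solve M c = r where the columns of M are e1, ..., e3.
Solving this 3x3 system gives c = (1, 3, 3).
Check: e1 + 3e2 + 3e3 = <3, -6, -1>.

<1, 3, 3>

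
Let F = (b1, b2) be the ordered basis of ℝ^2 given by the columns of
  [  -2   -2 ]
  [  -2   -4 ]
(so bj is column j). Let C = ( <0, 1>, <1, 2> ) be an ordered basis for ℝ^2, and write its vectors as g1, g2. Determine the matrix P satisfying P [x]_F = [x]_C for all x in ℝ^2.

Let M have columns bj and N have columns gj. Then for every x, N [x]_C = x = M [x]_F, so P = N^(-1) M.
Since det N = -1, N^(-1) has integer entries; multiplying gives P = [[2, 0], [-2, -2]].

[[2, 0], [-2, -2]]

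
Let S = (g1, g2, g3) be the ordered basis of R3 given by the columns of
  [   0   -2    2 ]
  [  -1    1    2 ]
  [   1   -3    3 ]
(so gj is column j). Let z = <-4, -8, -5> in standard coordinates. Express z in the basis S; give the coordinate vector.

Write z = c_1 g1 + ... + c_3 g3 and solve for the c_i.
Gaussian elimination on [M | z] yields c = (1, -1, -3).
Check: g1 - g2 - 3g3 = <-4, -8, -5>.

<1, -1, -3>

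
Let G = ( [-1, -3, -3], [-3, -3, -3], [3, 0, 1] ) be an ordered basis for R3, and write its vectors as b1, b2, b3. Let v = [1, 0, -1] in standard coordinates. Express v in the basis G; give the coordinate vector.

[2, -2, -1]

We seek scalars with c_1 b1 + ... + c_3 b3 = v; equivalently solve M c = v where the columns of M are b1, ..., b3.
Gaussian elimination on [M | v] yields c = (2, -2, -1).
Check: 2b1 - 2b2 - b3 = [1, 0, -1].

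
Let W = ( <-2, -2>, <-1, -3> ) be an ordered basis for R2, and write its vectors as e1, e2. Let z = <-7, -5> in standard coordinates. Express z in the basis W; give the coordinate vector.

<4, -1>

[z]_W is the unique c with M c = z, where M has columns e1, e2.
System: -2c_1 - c_2 = -7, -2c_1 - 3c_2 = -5; solving gives c_1 = 4, c_2 = -1.
Check: 4e1 - e2 = <-7, -5>.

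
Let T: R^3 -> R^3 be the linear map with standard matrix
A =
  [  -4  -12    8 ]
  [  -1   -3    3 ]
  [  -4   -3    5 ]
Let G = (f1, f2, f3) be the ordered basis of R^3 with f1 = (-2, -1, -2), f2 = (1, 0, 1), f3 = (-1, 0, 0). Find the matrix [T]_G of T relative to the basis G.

[[1, -2, -1], [3, -3, 2], [-3, -3, 0]]

Let P have columns f1, ..., f3. Then [T]_G = P^(-1) A P.
Here det P = 1, so P^(-1) is integer; computing A P first and then P^(-1)(A P) gives [[1, -2, -1], [3, -3, 2], [-3, -3, 0]].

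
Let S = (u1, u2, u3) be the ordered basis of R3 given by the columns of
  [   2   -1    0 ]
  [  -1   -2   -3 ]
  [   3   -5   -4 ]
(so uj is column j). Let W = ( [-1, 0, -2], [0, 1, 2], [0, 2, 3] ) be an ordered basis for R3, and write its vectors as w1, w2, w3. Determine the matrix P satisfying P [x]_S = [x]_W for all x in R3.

Column j of P is [uj]_W, since P maps S-coordinates to W-coordinates.
Expressing u1 in W: u1 = -2w1 + w2 - w3, so column 1 of P is [-2, 1, -1].
Doing the same for each uj gives P = [[-2, 1, 0], [1, 0, 1], [-1, -1, -2]].

[[-2, 1, 0], [1, 0, 1], [-1, -1, -2]]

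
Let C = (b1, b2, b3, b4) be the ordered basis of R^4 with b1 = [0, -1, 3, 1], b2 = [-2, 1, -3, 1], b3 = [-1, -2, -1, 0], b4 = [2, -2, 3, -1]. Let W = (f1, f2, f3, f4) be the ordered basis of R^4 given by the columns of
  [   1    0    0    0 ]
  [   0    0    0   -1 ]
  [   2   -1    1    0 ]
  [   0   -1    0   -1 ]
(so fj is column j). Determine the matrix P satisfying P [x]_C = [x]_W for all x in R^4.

[[0, -2, -1, 2], [-2, 0, -2, -1], [1, 1, -1, -2], [1, -1, 2, 2]]

Column j of P is [bj]_W, since P maps C-coordinates to W-coordinates.
Expressing b1 in W: b1 = 0·f1 - 2f2 + f3 + f4, so column 1 of P is [0, -2, 1, 1].
Doing the same for each bj gives P = [[0, -2, -1, 2], [-2, 0, -2, -1], [1, 1, -1, -2], [1, -1, 2, 2]].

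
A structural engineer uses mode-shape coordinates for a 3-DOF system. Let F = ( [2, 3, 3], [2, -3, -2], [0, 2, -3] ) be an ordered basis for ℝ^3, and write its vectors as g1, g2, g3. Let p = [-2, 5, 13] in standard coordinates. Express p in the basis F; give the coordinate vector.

Write p = c_1 g1 + ... + c_3 g3 and solve for the c_i.
Gaussian elimination on [M | p] yields c = (1, -2, -2).
Check: g1 - 2g2 - 2g3 = [-2, 5, 13].

[1, -2, -2]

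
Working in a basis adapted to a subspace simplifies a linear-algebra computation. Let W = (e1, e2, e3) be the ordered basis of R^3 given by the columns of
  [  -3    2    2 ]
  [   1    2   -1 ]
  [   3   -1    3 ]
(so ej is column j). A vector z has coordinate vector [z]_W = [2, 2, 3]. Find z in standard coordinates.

The coordinates say z = 2e1 + 2e2 + 3e3; adding the scaled basis vectors gives [4, 3, 13].

[4, 3, 13]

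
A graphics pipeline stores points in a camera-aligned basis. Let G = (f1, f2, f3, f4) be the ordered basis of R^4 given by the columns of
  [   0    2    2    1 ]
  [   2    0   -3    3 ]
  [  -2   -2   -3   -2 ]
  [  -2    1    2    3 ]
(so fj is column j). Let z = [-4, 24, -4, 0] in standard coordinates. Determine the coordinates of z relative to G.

We seek scalars with c_1 f1 + ... + c_4 f4 = z; equivalently solve M c = z where the columns of M are f1, ..., f4.
Row-reducing the augmented matrix [M | z] gives c = (3, -2, -2, 4).
Check: 3f1 - 2f2 - 2f3 + 4f4 = [-4, 24, -4, 0].

[3, -2, -2, 4]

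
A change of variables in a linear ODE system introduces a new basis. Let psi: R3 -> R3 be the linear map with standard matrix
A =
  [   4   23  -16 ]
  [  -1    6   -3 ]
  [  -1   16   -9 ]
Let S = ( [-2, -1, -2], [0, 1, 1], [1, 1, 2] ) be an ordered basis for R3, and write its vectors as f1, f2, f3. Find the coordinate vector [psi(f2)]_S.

[-3, -1, 1]

Column 2 of [psi]_S is the S-coordinate vector of psi(f2).
In standard coordinates psi(f2) = A f2 = [7, 3, 7].
Converting to S: [7, 3, 7] = -3f1 - f2 + f3, so the coordinate vector is [-3, -1, 1].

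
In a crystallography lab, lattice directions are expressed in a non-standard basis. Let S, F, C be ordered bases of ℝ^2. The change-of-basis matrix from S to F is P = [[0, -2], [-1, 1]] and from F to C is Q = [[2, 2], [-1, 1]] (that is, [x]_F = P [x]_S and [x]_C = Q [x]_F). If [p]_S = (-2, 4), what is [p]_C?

(-4, 14)

Apply P to get F-coordinates (-8, 6), then Q to get C-coordinates.
The result is [p]_C = (-4, 14).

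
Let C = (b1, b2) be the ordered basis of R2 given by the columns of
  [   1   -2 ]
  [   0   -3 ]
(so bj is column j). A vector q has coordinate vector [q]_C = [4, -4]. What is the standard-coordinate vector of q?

By definition q = 4b1 - 4b2.
Summing componentwise gives [12, 12].

[12, 12]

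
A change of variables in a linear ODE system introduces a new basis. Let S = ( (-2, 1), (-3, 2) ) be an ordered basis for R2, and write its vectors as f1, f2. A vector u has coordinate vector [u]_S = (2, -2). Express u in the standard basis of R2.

The coordinates say u = 2f1 - 2f2; adding the scaled basis vectors gives (2, -2).

(2, -2)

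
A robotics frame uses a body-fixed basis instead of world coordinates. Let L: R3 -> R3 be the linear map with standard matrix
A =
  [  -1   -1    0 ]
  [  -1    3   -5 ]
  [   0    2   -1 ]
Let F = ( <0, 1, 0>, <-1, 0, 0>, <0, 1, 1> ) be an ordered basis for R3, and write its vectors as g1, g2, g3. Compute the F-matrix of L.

Let P have columns g1, ..., g3. Then [L]_F = P^(-1) A P.
Here det P = 1, so P^(-1) is integer; computing A P first and then P^(-1)(A P) gives [[1, 1, -3], [1, -1, 1], [2, 0, 1]].

[[1, 1, -3], [1, -1, 1], [2, 0, 1]]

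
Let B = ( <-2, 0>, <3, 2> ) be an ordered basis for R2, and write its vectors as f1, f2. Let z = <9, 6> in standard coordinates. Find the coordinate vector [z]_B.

We seek scalars with c_1 f1 + c_2 f2 = z; equivalently solve M c = z where the columns of M are f1, f2.
System: -2c_1 + 3c_2 = 9, 0c_1 + 2c_2 = 6; solving gives c_1 = 0, c_2 = 3.
Check: 0·f1 + 3f2 = <9, 6>.

<0, 3>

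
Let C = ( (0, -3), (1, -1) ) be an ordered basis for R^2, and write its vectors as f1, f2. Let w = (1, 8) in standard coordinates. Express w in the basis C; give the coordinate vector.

(-3, 1)

[w]_C is the unique c with M c = w, where M has columns f1, f2.
System: 0c_1 + c_2 = 1, -3c_1 - c_2 = 8; solving gives c_1 = -3, c_2 = 1.
Check: -3f1 + f2 = (1, 8).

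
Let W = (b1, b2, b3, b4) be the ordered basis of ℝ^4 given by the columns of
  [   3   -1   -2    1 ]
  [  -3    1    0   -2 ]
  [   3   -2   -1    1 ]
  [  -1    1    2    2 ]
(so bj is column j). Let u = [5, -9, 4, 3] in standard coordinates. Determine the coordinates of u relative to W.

[4, 3, 2, 0]

We seek scalars with c_1 b1 + ... + c_4 b4 = u; equivalently solve M c = u where the columns of M are b1, ..., b4.
Gaussian elimination on [M | u] yields c = (4, 3, 2, 0).
Check: 4b1 + 3b2 + 2b3 + 0·b4 = [5, -9, 4, 3].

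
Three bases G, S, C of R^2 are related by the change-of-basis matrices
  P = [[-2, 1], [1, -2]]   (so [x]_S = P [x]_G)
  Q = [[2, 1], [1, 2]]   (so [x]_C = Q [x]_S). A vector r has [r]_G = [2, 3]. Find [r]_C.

Composing the changes, [r]_C = Q P [r]_G.
Q P = [[-3, 0], [0, -3]]; applying this to [2, 3] gives [-6, -9].

[-6, -9]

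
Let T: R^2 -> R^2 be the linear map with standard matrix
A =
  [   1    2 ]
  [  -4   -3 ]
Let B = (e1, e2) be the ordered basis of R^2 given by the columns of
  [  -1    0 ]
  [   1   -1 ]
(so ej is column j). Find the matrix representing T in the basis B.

The j-th column of [T]_B is [T(ej)]_B.
T(e1) = A e1 = (1, 1) = -e1 - 2e2, so column 1 is (-1, -2).
Repeating for e2 and assembling the columns gives [[-1, 2], [-2, -1]].

[[-1, 2], [-2, -1]]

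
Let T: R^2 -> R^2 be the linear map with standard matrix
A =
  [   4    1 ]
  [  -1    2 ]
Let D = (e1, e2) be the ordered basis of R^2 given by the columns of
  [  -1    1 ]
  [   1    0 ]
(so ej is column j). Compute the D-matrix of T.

Let P have columns e1, e2. Then [T]_D = P^(-1) A P.
Here det P = -1, so P^(-1) is integer; computing A P first and then P^(-1)(A P) gives [[3, -1], [0, 3]].

[[3, -1], [0, 3]]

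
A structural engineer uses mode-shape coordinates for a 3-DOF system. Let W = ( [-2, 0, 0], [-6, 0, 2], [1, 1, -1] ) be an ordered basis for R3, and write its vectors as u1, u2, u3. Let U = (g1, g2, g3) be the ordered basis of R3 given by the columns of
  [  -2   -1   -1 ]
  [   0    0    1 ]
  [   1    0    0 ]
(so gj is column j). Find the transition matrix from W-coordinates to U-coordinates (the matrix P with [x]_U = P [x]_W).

[[0, 2, -1], [2, 2, 0], [0, 0, 1]]

Let M have columns uj and N have columns gj. Then for every x, N [x]_U = x = M [x]_W, so P = N^(-1) M.
Since det N = -1, N^(-1) has integer entries; multiplying gives P = [[0, 2, -1], [2, 2, 0], [0, 0, 1]].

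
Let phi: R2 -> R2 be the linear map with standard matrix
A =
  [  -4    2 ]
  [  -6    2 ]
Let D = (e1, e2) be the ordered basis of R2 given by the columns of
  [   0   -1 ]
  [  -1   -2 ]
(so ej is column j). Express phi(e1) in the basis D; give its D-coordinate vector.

Column 1 of [phi]_D is the D-coordinate vector of phi(e1).
In standard coordinates phi(e1) = A e1 = [-2, -2].
Converting to D: [-2, -2] = -2e1 + 2e2, so the coordinate vector is [-2, 2].

[-2, 2]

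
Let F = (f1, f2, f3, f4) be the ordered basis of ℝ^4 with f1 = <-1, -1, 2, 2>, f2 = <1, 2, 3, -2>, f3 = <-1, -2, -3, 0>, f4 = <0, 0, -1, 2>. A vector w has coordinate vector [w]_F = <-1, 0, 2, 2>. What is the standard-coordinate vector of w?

<-1, -3, -10, 2>

By definition w = -f1 + 0·f2 + 2f3 + 2f4.
Summing componentwise gives <-1, -3, -10, 2>.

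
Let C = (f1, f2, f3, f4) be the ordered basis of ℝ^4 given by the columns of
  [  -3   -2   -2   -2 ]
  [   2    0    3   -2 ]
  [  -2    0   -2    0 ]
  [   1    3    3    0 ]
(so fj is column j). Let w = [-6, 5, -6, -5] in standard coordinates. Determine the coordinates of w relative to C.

[4, -2, -1, 0]

Write w = c_1 f1 + ... + c_4 f4 and solve for the c_i.
Gaussian elimination on [M | w] yields c = (4, -2, -1, 0).
Check: 4f1 - 2f2 - f3 + 0·f4 = [-6, 5, -6, -5].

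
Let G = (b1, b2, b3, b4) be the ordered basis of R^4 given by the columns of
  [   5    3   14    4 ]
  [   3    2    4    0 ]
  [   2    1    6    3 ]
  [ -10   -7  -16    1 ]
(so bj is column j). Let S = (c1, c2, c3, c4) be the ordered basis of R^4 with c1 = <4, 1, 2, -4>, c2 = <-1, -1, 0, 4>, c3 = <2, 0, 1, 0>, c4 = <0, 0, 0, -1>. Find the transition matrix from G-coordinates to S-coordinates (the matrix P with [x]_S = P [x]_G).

Let M have columns bj and N have columns cj. Then for every x, N [x]_S = x = M [x]_G, so P = N^(-1) M.
Since det N = -1, N^(-1) has integer entries; multiplying gives P = [[2, 1, 2, 2], [-1, -1, -2, 2], [-2, -1, 2, -1], [-2, -1, 0, -1]].

[[2, 1, 2, 2], [-1, -1, -2, 2], [-2, -1, 2, -1], [-2, -1, 0, -1]]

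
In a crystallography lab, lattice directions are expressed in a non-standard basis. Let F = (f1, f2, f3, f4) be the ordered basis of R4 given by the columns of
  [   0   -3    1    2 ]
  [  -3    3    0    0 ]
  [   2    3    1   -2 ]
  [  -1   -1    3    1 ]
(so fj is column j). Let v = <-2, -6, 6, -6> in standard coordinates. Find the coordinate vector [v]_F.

We seek scalars with c_1 f1 + ... + c_4 f4 = v; equivalently solve M c = v where the columns of M are f1, ..., f4.
Gaussian elimination on [M | v] yields c = (3, 1, -1, 1).
Check: 3f1 + f2 - f3 + f4 = <-2, -6, 6, -6>.

<3, 1, -1, 1>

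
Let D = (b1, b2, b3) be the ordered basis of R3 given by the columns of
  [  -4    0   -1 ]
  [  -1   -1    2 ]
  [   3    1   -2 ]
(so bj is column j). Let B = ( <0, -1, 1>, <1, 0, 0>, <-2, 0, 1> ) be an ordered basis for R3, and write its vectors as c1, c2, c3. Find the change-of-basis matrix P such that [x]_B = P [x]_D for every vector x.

Let M have columns bj and N have columns cj. Then for every x, N [x]_B = x = M [x]_D, so P = N^(-1) M.
Since det N = 1, N^(-1) has integer entries; multiplying gives P = [[1, 1, -2], [0, 0, -1], [2, 0, 0]].

[[1, 1, -2], [0, 0, -1], [2, 0, 0]]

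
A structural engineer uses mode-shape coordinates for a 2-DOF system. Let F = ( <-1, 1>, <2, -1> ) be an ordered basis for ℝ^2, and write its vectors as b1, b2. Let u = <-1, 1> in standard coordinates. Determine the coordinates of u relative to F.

We seek scalars with c_1 b1 + c_2 b2 = u; equivalently solve M c = u where the columns of M are b1, b2.
System: -c_1 + 2c_2 = -1, c_1 - c_2 = 1; solving gives c_1 = 1, c_2 = 0.
Check: b1 + 0·b2 = <-1, 1>.

<1, 0>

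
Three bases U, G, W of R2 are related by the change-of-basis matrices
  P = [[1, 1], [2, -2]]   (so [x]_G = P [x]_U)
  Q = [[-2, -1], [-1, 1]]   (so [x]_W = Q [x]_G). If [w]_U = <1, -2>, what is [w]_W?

Apply P to get G-coordinates <-1, 6>, then Q to get W-coordinates.
The result is [w]_W = <-4, 7>.

<-4, 7>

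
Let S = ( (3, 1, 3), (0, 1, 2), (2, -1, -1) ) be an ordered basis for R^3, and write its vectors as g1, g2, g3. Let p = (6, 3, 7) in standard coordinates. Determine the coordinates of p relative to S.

(4, -4, -3)

We seek scalars with c_1 g1 + ... + c_3 g3 = p; equivalently solve M c = p where the columns of M are g1, ..., g3.
Gaussian elimination on [M | p] yields c = (4, -4, -3).
Check: 4g1 - 4g2 - 3g3 = (6, 3, 7).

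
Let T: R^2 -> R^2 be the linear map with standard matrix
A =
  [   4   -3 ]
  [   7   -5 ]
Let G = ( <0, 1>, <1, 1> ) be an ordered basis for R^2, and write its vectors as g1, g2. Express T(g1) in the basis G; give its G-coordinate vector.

<-2, -3>

Column 1 of [T]_G is the G-coordinate vector of T(g1).
In standard coordinates T(g1) = A g1 = <-3, -5>.
Converting to G: <-3, -5> = -2g1 - 3g2, so the coordinate vector is <-2, -3>.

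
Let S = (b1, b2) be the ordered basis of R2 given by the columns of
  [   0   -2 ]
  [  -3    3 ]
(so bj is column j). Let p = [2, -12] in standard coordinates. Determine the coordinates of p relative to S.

[3, -1]

Write p = c_1 b1 + c_2 b2 and solve for the c_i.
System: 0c_1 - 2c_2 = 2, -3c_1 + 3c_2 = -12; solving gives c_1 = 3, c_2 = -1.
Check: 3b1 - b2 = [2, -12].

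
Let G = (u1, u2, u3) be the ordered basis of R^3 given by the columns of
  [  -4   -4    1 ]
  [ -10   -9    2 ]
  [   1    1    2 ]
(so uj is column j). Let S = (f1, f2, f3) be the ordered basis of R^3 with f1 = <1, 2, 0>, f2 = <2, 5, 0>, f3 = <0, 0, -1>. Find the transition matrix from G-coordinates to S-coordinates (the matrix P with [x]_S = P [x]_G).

Column j of P is [uj]_S, since P maps G-coordinates to S-coordinates.
Expressing u1 in S: u1 = 0·f1 - 2f2 - f3, so column 1 of P is <0, -2, -1>.
Doing the same for each uj gives P = [[0, -2, 1], [-2, -1, 0], [-1, -1, -2]].

[[0, -2, 1], [-2, -1, 0], [-1, -1, -2]]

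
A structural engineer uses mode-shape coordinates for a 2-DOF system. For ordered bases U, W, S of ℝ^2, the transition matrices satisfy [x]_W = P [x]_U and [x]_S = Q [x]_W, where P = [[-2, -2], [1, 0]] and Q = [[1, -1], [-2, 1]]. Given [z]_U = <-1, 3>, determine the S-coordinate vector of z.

<-3, 7>

Apply P to get W-coordinates <-4, -1>, then Q to get S-coordinates.
The result is [z]_S = <-3, 7>.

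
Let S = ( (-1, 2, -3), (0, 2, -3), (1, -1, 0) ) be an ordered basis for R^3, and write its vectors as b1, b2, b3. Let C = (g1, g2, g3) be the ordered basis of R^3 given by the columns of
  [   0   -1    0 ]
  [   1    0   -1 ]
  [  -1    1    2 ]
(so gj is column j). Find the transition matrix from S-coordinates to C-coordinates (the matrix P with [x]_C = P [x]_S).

[[0, 1, -1], [1, 0, -1], [-2, -1, 0]]

Take x = bj: its S-coordinates are the j-th standard unit vector, so P e_j — column j of P — equals [bj]_C.
b1 = 0·g1 + g2 - 2g3, giving column 1 = (0, 1, -2); repeating for each j gives P = [[0, 1, -1], [1, 0, -1], [-2, -1, 0]].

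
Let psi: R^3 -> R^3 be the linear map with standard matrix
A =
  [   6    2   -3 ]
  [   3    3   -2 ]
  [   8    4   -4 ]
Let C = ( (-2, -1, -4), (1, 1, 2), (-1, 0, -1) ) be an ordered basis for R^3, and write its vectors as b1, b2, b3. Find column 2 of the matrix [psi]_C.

Column 2 of [psi]_C is the C-coordinate vector of psi(b2).
In standard coordinates psi(b2) = A b2 = (2, 2, 4).
Converting to C: (2, 2, 4) = 0·b1 + 2b2 + 0·b3, so the coordinate vector is (0, 2, 0).

(0, 2, 0)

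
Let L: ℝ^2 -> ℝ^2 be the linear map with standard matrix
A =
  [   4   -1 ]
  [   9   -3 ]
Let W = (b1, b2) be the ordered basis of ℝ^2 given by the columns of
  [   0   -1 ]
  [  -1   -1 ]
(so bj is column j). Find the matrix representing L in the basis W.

With P the matrix whose columns are b1, b2, [L]_W = P^(-1) A P.
Column by column: L(b1) = A b1 = <1, 3>; its W-coordinates <-2, -1> give column 1.
Continuing for each basis vector yields [L]_W = [[-2, 3], [-1, 3]].

[[-2, 3], [-1, 3]]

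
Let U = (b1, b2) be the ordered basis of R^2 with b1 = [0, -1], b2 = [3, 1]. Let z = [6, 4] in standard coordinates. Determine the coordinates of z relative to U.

[z]_U is the unique c with M c = z, where M has columns b1, b2.
System: 0c_1 + 3c_2 = 6, -c_1 + c_2 = 4; solving gives c_1 = -2, c_2 = 2.
Check: -2b1 + 2b2 = [6, 4].

[-2, 2]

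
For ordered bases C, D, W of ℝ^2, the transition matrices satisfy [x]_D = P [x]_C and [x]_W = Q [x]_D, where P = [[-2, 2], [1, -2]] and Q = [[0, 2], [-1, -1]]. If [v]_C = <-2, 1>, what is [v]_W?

<-8, -2>

First [v]_D = P [v]_C = <6, -4>.
Then [v]_W = Q [v]_D = <-8, -2>.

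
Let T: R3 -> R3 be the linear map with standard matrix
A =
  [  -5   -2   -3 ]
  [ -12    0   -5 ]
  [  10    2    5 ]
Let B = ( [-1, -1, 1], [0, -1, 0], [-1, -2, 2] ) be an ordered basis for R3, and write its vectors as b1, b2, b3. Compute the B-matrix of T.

[[-1, -2, -2], [0, 2, 2], [-3, 0, -1]]

Let P have columns b1, ..., b3. Then [T]_B = P^(-1) A P.
Here det P = 1, so P^(-1) is integer; computing A P first and then P^(-1)(A P) gives [[-1, -2, -2], [0, 2, 2], [-3, 0, -1]].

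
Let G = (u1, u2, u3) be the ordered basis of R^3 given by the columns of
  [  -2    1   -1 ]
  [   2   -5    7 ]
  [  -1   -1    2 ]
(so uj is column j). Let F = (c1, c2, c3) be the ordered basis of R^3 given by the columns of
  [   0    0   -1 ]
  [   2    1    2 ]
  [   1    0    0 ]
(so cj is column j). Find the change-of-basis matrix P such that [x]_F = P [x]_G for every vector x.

[[-1, -1, 2], [0, -1, 1], [2, -1, 1]]

Column j of P is [uj]_F, since P maps G-coordinates to F-coordinates.
Expressing u1 in F: u1 = -c1 + 0·c2 + 2c3, so column 1 of P is [-1, 0, 2].
Doing the same for each uj gives P = [[-1, -1, 2], [0, -1, 1], [2, -1, 1]].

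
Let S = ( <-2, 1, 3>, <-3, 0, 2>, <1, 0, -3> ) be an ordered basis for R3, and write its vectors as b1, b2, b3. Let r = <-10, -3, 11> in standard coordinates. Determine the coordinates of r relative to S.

We seek scalars with c_1 b1 + ... + c_3 b3 = r; equivalently solve M c = r where the columns of M are b1, ..., b3.
Solving this 3x3 system gives c = (-3, 4, -4).
Check: -3b1 + 4b2 - 4b3 = <-10, -3, 11>.

<-3, 4, -4>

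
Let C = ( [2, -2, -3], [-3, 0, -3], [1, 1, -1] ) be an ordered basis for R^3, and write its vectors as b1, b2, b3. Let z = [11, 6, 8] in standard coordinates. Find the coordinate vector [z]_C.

[z]_C is the unique c with M c = z, where M has columns b1, ..., b3.
Row-reducing the augmented matrix [M | z] gives c = (-1, -3, 4).
Check: -b1 - 3b2 + 4b3 = [11, 6, 8].

[-1, -3, 4]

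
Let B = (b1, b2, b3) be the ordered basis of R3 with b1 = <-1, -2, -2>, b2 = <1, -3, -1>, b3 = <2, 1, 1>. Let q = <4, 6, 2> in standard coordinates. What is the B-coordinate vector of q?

<2, -2, 4>

Write q = c_1 b1 + ... + c_3 b3 and solve for the c_i.
Gaussian elimination on [M | q] yields c = (2, -2, 4).
Check: 2b1 - 2b2 + 4b3 = <4, 6, 2>.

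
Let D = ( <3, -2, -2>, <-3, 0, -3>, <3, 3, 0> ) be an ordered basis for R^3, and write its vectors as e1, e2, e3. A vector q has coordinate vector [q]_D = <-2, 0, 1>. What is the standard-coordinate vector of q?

The coordinates say q = -2e1 + 0·e2 + e3; adding the scaled basis vectors gives <-3, 7, 4>.

<-3, 7, 4>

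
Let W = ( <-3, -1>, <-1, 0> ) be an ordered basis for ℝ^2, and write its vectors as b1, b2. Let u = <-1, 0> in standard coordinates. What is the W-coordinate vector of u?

We seek scalars with c_1 b1 + c_2 b2 = u; equivalently solve M c = u where the columns of M are b1, b2.
System: -3c_1 - c_2 = -1, -c_1 + 0c_2 = 0; solving gives c_1 = 0, c_2 = 1.
Check: 0·b1 + b2 = <-1, 0>.

<0, 1>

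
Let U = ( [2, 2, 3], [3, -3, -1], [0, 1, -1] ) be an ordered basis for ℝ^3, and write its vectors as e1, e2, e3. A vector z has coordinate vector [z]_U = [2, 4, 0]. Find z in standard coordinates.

[16, -8, 2]

z = M [z]_U, where M has columns e1, ..., e3.
Carrying out the matrix-vector product, z = [16, -8, 2].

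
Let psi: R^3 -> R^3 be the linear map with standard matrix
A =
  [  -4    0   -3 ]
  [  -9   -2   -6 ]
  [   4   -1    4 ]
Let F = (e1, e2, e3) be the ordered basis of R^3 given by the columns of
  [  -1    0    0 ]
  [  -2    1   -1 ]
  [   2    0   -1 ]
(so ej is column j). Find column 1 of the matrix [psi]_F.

Compute psi(e1) = A e1 = <-2, 1, 6> in standard coordinates.
Then write this in F-coordinates: solve for y in y_1 e1 + ... + y_3 e3 = <-2, 1, 6>.
This gives y = <2, 3, -2>, which is column 1 of [psi]_F.

<2, 3, -2>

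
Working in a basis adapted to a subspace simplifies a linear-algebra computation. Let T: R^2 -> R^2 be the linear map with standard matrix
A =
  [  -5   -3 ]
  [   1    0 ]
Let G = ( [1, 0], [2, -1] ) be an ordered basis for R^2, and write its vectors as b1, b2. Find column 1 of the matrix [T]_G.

Compute T(b1) = A b1 = [-5, 1] in standard coordinates.
Then write this in G-coordinates: solve for y in y_1 b1 + y_2 b2 = [-5, 1].
This gives y = [-3, -1], which is column 1 of [T]_G.

[-3, -1]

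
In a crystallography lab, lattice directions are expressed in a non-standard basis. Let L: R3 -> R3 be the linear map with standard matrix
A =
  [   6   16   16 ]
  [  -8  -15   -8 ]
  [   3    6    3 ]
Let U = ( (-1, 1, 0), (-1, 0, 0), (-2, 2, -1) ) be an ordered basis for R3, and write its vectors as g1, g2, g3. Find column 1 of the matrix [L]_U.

(-1, -3, -3)

Column 1 of [L]_U is the U-coordinate vector of L(g1).
In standard coordinates L(g1) = A g1 = (10, -7, 3).
Converting to U: (10, -7, 3) = -g1 - 3g2 - 3g3, so the coordinate vector is (-1, -3, -3).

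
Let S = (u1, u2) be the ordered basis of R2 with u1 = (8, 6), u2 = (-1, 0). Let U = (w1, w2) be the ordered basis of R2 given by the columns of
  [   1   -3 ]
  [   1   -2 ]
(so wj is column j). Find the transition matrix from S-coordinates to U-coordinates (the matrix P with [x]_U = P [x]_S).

[[2, 2], [-2, 1]]

Take x = uj: its S-coordinates are the j-th standard unit vector, so P e_j — column j of P — equals [uj]_U.
u1 = 2w1 - 2w2, giving column 1 = (2, -2); repeating for each j gives P = [[2, 2], [-2, 1]].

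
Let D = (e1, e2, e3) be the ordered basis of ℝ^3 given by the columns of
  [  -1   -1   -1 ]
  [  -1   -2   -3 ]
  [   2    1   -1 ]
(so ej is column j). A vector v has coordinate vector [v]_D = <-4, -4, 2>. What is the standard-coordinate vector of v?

By definition v = -4e1 - 4e2 + 2e3.
Summing componentwise gives <6, 6, -14>.

<6, 6, -14>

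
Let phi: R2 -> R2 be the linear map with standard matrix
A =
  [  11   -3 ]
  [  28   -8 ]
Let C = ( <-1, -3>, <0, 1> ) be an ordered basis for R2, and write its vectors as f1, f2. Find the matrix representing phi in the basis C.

Let P have columns f1, f2. Then [phi]_C = P^(-1) A P.
Here det P = -1, so P^(-1) is integer; computing A P first and then P^(-1)(A P) gives [[2, 3], [2, 1]].

[[2, 3], [2, 1]]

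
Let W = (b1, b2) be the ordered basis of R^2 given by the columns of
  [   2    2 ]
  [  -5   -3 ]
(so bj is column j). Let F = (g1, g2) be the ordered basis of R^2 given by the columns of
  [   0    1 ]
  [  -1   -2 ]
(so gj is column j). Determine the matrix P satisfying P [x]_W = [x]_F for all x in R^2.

Column j of P is [bj]_F, since P maps W-coordinates to F-coordinates.
Expressing b1 in F: b1 = g1 + 2g2, so column 1 of P is (1, 2).
Doing the same for each bj gives P = [[1, -1], [2, 2]].

[[1, -1], [2, 2]]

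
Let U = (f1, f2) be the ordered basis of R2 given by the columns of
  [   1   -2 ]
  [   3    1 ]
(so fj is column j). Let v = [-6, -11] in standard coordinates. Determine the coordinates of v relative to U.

[-4, 1]

Write v = c_1 f1 + c_2 f2 and solve for the c_i.
System: c_1 - 2c_2 = -6, 3c_1 + c_2 = -11; solving gives c_1 = -4, c_2 = 1.
Check: -4f1 + f2 = [-6, -11].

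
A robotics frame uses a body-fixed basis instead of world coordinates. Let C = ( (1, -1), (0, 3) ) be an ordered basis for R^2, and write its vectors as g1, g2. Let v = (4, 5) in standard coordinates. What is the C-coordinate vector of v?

(4, 3)

[v]_C is the unique c with M c = v, where M has columns g1, g2.
System: c_1 + 0c_2 = 4, -c_1 + 3c_2 = 5; solving gives c_1 = 4, c_2 = 3.
Check: 4g1 + 3g2 = (4, 5).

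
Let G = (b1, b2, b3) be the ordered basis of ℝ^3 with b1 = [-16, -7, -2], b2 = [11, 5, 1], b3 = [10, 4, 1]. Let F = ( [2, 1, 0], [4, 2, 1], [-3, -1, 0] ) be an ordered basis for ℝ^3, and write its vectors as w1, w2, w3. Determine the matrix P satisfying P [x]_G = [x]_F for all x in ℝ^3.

Column j of P is [bj]_F, since P maps G-coordinates to F-coordinates.
Expressing b1 in F: b1 = -w1 - 2w2 + 2w3, so column 1 of P is [-1, -2, 2].
Doing the same for each bj gives P = [[-1, 2, 0], [-2, 1, 1], [2, -1, -2]].

[[-1, 2, 0], [-2, 1, 1], [2, -1, -2]]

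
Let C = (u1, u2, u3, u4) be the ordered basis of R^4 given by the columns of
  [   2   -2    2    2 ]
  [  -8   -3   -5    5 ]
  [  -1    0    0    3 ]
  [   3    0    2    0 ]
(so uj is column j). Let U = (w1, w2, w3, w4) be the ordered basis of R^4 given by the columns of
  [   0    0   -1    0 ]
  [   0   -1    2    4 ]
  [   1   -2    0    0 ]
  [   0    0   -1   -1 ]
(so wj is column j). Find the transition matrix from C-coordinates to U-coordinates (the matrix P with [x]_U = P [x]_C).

[[-1, -2, 2, 1], [0, -1, 1, -1], [-2, 2, -2, -2], [-1, -2, 0, 2]]

Column j of P is [uj]_U, since P maps C-coordinates to U-coordinates.
Expressing u1 in U: u1 = -w1 + 0·w2 - 2w3 - w4, so column 1 of P is <-1, 0, -2, -1>.
Doing the same for each uj gives P = [[-1, -2, 2, 1], [0, -1, 1, -1], [-2, 2, -2, -2], [-1, -2, 0, 2]].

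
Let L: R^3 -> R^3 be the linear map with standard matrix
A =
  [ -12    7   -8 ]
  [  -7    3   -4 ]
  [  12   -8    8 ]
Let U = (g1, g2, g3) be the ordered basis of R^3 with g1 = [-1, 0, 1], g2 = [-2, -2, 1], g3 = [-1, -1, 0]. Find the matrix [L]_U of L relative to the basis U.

[[-1, 2, -1], [-3, -2, -3], [3, 0, 2]]

The j-th column of [L]_U is [L(gj)]_U.
L(g1) = A g1 = [4, 3, -4] = -g1 - 3g2 + 3g3, so column 1 is [-1, -3, 3].
Repeating for g2, g3 and assembling the columns gives [[-1, 2, -1], [-3, -2, -3], [3, 0, 2]].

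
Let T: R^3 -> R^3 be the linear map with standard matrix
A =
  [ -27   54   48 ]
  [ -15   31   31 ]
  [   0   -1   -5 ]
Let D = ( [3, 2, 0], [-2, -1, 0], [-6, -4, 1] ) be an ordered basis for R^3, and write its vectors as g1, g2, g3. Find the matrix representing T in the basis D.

[[3, 0, -2], [-3, -3, 3], [-2, 1, -1]]

Let P have columns g1, ..., g3. Then [T]_D = P^(-1) A P.
Here det P = 1, so P^(-1) is integer; computing A P first and then P^(-1)(A P) gives [[3, 0, -2], [-3, -3, 3], [-2, 1, -1]].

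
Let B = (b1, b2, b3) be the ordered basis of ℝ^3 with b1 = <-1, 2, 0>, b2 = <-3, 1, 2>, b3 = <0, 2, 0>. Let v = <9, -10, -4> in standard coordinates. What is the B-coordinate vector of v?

Write v = c_1 b1 + ... + c_3 b3 and solve for the c_i.
Row-reducing the augmented matrix [M | v] gives c = (-3, -2, -1).
Check: -3b1 - 2b2 - b3 = <9, -10, -4>.

<-3, -2, -1>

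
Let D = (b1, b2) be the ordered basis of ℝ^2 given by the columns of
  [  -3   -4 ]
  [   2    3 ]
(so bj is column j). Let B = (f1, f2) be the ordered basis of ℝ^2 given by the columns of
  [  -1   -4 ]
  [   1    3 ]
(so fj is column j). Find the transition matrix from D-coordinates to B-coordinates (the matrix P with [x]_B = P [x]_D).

[[-1, 0], [1, 1]]

Let M have columns bj and N have columns fj. Then for every x, N [x]_B = x = M [x]_D, so P = N^(-1) M.
Since det N = 1, N^(-1) has integer entries; multiplying gives P = [[-1, 0], [1, 1]].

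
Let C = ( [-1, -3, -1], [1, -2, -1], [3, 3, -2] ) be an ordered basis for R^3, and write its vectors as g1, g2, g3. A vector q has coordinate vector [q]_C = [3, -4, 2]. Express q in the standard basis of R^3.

[-1, 5, -3]

The coordinates say q = 3g1 - 4g2 + 2g3; adding the scaled basis vectors gives [-1, 5, -3].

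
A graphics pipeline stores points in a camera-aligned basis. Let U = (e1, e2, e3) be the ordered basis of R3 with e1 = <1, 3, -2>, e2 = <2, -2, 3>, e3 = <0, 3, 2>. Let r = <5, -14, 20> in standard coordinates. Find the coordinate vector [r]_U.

<-3, 4, 1>

Write r = c_1 e1 + ... + c_3 e3 and solve for the c_i.
Gaussian elimination on [M | r] yields c = (-3, 4, 1).
Check: -3e1 + 4e2 + e3 = <5, -14, 20>.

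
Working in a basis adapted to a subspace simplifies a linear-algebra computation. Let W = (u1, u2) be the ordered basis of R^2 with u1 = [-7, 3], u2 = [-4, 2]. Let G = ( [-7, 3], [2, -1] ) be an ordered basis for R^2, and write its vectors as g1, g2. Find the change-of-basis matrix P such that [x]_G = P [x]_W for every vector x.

Take x = uj: its W-coordinates are the j-th standard unit vector, so P e_j — column j of P — equals [uj]_G.
u1 = g1 + 0·g2, giving column 1 = [1, 0]; repeating for each j gives P = [[1, 0], [0, -2]].

[[1, 0], [0, -2]]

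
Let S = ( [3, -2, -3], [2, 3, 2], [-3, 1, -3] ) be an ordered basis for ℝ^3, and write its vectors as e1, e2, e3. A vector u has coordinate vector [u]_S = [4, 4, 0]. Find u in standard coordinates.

u = M [u]_S, where M has columns e1, ..., e3.
Carrying out the matrix-vector product, u = [20, 4, -4].

[20, 4, -4]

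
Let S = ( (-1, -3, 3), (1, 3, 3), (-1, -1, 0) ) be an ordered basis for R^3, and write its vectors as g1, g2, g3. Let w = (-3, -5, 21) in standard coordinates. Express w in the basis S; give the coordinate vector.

(4, 3, 2)

We seek scalars with c_1 g1 + ... + c_3 g3 = w; equivalently solve M c = w where the columns of M are g1, ..., g3.
Gaussian elimination on [M | w] yields c = (4, 3, 2).
Check: 4g1 + 3g2 + 2g3 = (-3, -5, 21).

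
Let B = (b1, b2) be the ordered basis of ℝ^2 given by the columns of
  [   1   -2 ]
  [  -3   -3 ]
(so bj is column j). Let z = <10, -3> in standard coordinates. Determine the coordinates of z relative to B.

Write z = c_1 b1 + c_2 b2 and solve for the c_i.
System: c_1 - 2c_2 = 10, -3c_1 - 3c_2 = -3; solving gives c_1 = 4, c_2 = -3.
Check: 4b1 - 3b2 = <10, -3>.

<4, -3>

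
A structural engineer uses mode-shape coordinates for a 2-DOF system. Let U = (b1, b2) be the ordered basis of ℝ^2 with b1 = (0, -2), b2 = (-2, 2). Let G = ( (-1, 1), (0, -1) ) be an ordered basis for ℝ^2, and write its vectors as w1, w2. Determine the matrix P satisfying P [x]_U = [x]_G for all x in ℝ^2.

Let M have columns bj and N have columns wj. Then for every x, N [x]_G = x = M [x]_U, so P = N^(-1) M.
Since det N = 1, N^(-1) has integer entries; multiplying gives P = [[0, 2], [2, 0]].

[[0, 2], [2, 0]]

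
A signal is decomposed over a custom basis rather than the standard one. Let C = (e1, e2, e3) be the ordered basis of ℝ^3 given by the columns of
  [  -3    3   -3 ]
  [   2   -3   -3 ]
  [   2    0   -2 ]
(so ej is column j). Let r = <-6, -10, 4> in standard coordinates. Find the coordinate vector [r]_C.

<4, 4, 2>

[r]_C is the unique c with M c = r, where M has columns e1, ..., e3.
Solving this 3x3 system gives c = (4, 4, 2).
Check: 4e1 + 4e2 + 2e3 = <-6, -10, 4>.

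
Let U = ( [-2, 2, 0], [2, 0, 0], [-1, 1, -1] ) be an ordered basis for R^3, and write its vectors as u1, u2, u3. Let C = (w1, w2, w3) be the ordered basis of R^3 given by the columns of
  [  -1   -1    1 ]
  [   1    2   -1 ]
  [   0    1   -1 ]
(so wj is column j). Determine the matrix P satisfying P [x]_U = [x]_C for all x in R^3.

Column j of P is [uj]_C, since P maps U-coordinates to C-coordinates.
Expressing u1 in C: u1 = 2w1 + 0·w2 + 0·w3, so column 1 of P is [2, 0, 0].
Doing the same for each uj gives P = [[2, -2, 2], [0, 2, 0], [0, 2, 1]].

[[2, -2, 2], [0, 2, 0], [0, 2, 1]]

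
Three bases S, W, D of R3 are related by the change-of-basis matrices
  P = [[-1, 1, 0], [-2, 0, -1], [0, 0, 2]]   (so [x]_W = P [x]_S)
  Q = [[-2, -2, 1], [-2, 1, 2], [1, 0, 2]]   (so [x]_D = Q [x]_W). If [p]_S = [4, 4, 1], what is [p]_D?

[20, -5, 4]

Apply P to get W-coordinates [0, -9, 2], then Q to get D-coordinates.
The result is [p]_D = [20, -5, 4].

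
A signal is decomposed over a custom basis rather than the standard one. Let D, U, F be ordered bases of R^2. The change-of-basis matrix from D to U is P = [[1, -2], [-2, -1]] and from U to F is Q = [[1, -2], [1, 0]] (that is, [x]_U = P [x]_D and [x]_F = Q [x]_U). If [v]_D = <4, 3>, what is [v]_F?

Apply P to get U-coordinates <-2, -11>, then Q to get F-coordinates.
The result is [v]_F = <20, -2>.

<20, -2>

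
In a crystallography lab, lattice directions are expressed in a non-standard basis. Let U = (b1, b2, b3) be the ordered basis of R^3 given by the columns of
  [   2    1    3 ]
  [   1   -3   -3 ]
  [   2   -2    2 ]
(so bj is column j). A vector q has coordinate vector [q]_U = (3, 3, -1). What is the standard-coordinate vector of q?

(6, -3, -2)

The coordinates say q = 3b1 + 3b2 - b3; adding the scaled basis vectors gives (6, -3, -2).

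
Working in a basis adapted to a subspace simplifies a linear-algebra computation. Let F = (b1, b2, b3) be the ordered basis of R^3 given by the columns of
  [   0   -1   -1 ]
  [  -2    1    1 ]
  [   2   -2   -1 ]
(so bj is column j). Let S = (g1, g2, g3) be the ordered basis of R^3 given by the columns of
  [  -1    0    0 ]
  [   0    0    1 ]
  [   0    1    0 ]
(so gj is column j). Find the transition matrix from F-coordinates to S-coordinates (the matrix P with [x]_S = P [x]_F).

Column j of P is [bj]_S, since P maps F-coordinates to S-coordinates.
Expressing b1 in S: b1 = 0·g1 + 2g2 - 2g3, so column 1 of P is <0, 2, -2>.
Doing the same for each bj gives P = [[0, 1, 1], [2, -2, -1], [-2, 1, 1]].

[[0, 1, 1], [2, -2, -1], [-2, 1, 1]]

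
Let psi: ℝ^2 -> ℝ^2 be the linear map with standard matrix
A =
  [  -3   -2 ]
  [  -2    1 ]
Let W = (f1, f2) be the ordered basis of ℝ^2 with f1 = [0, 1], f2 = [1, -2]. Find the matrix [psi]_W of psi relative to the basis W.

[[-3, -2], [-2, 1]]

The j-th column of [psi]_W is [psi(fj)]_W.
psi(f1) = A f1 = [-2, 1] = -3f1 - 2f2, so column 1 is [-3, -2].
Repeating for f2 and assembling the columns gives [[-3, -2], [-2, 1]].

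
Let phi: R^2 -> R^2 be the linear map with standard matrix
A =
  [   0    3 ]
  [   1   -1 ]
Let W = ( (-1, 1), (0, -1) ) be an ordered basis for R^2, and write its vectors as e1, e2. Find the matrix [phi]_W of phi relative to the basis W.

With P the matrix whose columns are e1, e2, [phi]_W = P^(-1) A P.
Column by column: phi(e1) = A e1 = (3, -2); its W-coordinates (-3, -1) give column 1.
Continuing for each basis vector yields [phi]_W = [[-3, 3], [-1, 2]].

[[-3, 3], [-1, 2]]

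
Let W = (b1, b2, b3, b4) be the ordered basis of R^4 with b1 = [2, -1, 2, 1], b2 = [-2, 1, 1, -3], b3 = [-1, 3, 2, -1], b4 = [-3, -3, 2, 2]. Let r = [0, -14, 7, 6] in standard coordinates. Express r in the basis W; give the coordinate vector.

[r]_W is the unique c with M c = r, where M has columns b1, ..., b4.
Solving this 4x4 system gives c = (3, 1, -2, 2).
Check: 3b1 + b2 - 2b3 + 2b4 = [0, -14, 7, 6].

[3, 1, -2, 2]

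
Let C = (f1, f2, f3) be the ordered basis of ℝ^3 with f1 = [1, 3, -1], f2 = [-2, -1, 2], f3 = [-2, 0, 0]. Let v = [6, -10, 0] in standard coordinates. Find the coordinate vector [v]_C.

[-4, -2, -3]

Write v = c_1 f1 + ... + c_3 f3 and solve for the c_i.
Row-reducing the augmented matrix [M | v] gives c = (-4, -2, -3).
Check: -4f1 - 2f2 - 3f3 = [6, -10, 0].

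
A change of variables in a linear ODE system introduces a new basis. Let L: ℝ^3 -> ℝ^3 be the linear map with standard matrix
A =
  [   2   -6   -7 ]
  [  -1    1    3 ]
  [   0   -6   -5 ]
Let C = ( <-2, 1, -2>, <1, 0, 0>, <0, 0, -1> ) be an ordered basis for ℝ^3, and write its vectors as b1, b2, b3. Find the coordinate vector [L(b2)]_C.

<-1, 0, 2>

Column 2 of [L]_C is the C-coordinate vector of L(b2).
In standard coordinates L(b2) = A b2 = <2, -1, 0>.
Converting to C: <2, -1, 0> = -b1 + 0·b2 + 2b3, so the coordinate vector is <-1, 0, 2>.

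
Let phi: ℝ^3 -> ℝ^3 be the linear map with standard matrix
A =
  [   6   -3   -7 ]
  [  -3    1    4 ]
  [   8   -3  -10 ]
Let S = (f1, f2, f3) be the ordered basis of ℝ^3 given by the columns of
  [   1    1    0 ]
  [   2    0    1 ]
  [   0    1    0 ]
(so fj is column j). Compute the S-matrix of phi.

[[-2, 1, 0], [2, -2, -3], [3, -1, 1]]

Let P have columns f1, ..., f3. Then [phi]_S = P^(-1) A P.
Here det P = -1, so P^(-1) is integer; computing A P first and then P^(-1)(A P) gives [[-2, 1, 0], [2, -2, -3], [3, -1, 1]].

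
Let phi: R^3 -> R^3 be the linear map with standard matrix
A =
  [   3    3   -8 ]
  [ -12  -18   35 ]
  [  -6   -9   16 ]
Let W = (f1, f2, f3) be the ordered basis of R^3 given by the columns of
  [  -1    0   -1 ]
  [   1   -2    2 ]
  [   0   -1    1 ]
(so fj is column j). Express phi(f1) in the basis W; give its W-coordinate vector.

<0, 3, 0>

Column 1 of [phi]_W is the W-coordinate vector of phi(f1).
In standard coordinates phi(f1) = A f1 = <0, -6, -3>.
Converting to W: <0, -6, -3> = 0·f1 + 3f2 + 0·f3, so the coordinate vector is <0, 3, 0>.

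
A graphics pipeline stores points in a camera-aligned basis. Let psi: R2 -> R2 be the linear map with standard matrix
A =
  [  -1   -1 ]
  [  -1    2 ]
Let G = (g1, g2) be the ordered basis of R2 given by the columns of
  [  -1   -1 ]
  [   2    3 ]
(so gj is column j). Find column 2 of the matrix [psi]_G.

Compute psi(g2) = A g2 = (-2, 7) in standard coordinates.
Then write this in G-coordinates: solve for y in y_1 g1 + y_2 g2 = (-2, 7).
This gives y = (-1, 3), which is column 2 of [psi]_G.

(-1, 3)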